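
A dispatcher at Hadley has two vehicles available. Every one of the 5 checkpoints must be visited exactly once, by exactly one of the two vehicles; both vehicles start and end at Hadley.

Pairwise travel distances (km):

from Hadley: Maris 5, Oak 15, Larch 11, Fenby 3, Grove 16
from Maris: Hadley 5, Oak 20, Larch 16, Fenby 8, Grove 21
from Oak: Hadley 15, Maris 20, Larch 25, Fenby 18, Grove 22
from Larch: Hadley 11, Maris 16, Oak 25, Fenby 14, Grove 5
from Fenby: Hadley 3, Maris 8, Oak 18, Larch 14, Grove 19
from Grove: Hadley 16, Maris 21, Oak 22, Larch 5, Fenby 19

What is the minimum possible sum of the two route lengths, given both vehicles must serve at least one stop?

Minimum combined distance: 69 km.

There are 2^4 − 1 = 15 ways to divide the 5 stops into two non-empty groups. For each, the best each vehicle can do is its own shortest tour through its group:
  {Maris} + {Oak, Larch, Fenby, Grove}: 10 + 59 = 69
  {Oak} + {Maris, Larch, Fenby, Grove}: 30 + 48 = 78
  {Maris, Oak} + {Larch, Fenby, Grove}: 40 + 38 = 78
  {Larch} + {Maris, Oak, Fenby, Grove}: 22 + 69 = 91
  {Maris, Larch} + {Oak, Fenby, Grove}: 32 + 59 = 91
  {Oak, Larch} + {Maris, Fenby, Grove}: 51 + 48 = 99
  … (15 splits in total)
Best: vehicle 1 Hadley → Maris → Hadley = 10; vehicle 2 Hadley → Oak → Grove → Larch → Fenby → Hadley = 59; combined 69.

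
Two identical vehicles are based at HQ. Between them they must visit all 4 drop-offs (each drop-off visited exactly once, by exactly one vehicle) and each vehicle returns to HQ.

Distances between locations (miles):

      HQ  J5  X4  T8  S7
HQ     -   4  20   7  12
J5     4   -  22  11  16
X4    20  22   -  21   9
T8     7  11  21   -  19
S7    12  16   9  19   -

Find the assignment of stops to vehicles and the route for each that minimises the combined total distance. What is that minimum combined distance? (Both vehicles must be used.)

57 miles — the smallest possible combined total.

Try each way of splitting the stops between the two vehicles (each non-empty) and, for each split, find the best tour for each vehicle:
  {J5} + {X4, T8, S7}: 8 + 49 = 57
  {X4} + {J5, T8, S7}: 40 + 46 = 86
  {J5, X4} + {T8, S7}: 46 + 38 = 84
  {T8} + {J5, X4, S7}: 14 + 47 = 61
  {J5, T8} + {X4, S7}: 22 + 41 = 63
  {X4, T8} + {J5, S7}: 48 + 32 = 80
  … (7 splits in total)
Best: vehicle 1 HQ → J5 → HQ = 8; vehicle 2 HQ → T8 → X4 → S7 → HQ = 49; combined 57.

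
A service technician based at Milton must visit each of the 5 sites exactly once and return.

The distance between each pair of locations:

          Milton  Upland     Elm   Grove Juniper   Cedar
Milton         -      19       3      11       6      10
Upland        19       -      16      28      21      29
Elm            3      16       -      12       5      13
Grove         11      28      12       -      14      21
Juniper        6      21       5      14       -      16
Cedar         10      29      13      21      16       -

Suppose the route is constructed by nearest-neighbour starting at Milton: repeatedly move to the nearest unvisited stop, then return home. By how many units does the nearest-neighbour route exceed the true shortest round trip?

Excess over optimum: 6.

From Milton: Elm=3, Juniper=6, Cedar=10, Grove=11, Upland=19 → choose Elm (3).
From Elm: Juniper=5, Grove=12, Cedar=13, Upland=16 → choose Juniper (5).
From Juniper: Grove=14, Cedar=16, Upland=21 → choose Grove (14).
From Grove: Cedar=21, Upland=28 → choose Cedar (21).
From Cedar: Upland=29 → choose Upland (29).
NN route Milton → Elm → Juniper → Grove → Cedar → Upland → Milton costs 91.
Optimal: Milton → Upland → Elm → Juniper → Grove → Cedar → Milton costs 85 (by enumerating all 60 distinct tours).
Excess = 91 − 85 = 6.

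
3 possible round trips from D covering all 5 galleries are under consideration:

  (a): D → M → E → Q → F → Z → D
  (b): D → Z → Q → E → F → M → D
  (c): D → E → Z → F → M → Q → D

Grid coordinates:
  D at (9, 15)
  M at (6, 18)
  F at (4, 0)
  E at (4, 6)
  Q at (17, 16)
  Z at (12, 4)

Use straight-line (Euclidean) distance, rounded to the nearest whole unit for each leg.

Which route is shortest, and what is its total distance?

(a): 4 + 12 + 16 + 21 + 9 + 11 = 73
(b): 11 + 13 + 16 + 6 + 18 + 4 = 68
(c): 10 + 8 + 9 + 18 + 11 + 8 = 64

Shortest is (c), total 64.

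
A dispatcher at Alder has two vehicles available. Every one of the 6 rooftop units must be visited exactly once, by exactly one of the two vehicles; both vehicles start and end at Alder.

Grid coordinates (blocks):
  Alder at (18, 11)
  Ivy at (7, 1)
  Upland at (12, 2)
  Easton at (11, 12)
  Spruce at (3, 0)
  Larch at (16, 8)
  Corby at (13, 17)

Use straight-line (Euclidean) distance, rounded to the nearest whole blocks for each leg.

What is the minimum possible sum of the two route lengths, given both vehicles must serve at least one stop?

Try each way of splitting the stops between the two vehicles (each non-empty) and, for each split, find the best tour for each vehicle:
  {Ivy} + {Upland, Easton, Spruce, Larch, Corby}: 30 + 47 = 77
  {Upland} + {Ivy, Easton, Spruce, Larch, Corby}: 22 + 46 = 68
  {Ivy, Upland} + {Easton, Spruce, Larch, Corby}: 31 + 46 = 77
  {Easton} + {Ivy, Upland, Spruce, Larch, Corby}: 14 + 48 = 62
  {Ivy, Easton} + {Upland, Spruce, Larch, Corby}: 34 + 48 = 82
  {Upland, Easton} + {Ivy, Spruce, Larch, Corby}: 28 + 47 = 75
  … (31 splits in total)
  {Larch} + {Ivy, Upland, Easton, Spruce, Corby}: 8 + 47 = 55  ← best
Best: vehicle 1 Alder → Larch → Alder = 8; vehicle 2 Alder → Upland → Ivy → Spruce → Easton → Corby → Alder = 47; combined 55.

Minimum combined distance: 55 blocks.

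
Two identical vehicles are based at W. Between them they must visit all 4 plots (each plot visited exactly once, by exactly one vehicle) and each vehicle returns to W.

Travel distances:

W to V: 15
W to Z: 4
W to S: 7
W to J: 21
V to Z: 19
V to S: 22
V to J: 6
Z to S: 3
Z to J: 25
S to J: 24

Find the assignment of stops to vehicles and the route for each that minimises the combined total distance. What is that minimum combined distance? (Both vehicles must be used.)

There are 2^3 − 1 = 7 ways to divide the 4 stops into two non-empty groups. For each, the best each vehicle can do is its own shortest tour through its group:
  {V} + {Z, S, J}: 30 + 52 = 82
  {Z} + {V, S, J}: 8 + 52 = 60
  {V, Z} + {S, J}: 38 + 52 = 90
  {S} + {V, Z, J}: 14 + 50 = 64
  {V, S} + {Z, J}: 44 + 50 = 94
  {Z, S} + {V, J}: 14 + 42 = 56
  … (7 splits in total)
Best: vehicle 1 W → Z → S → W = 14; vehicle 2 W → V → J → W = 42; combined 56.

Minimum combined distance: 56.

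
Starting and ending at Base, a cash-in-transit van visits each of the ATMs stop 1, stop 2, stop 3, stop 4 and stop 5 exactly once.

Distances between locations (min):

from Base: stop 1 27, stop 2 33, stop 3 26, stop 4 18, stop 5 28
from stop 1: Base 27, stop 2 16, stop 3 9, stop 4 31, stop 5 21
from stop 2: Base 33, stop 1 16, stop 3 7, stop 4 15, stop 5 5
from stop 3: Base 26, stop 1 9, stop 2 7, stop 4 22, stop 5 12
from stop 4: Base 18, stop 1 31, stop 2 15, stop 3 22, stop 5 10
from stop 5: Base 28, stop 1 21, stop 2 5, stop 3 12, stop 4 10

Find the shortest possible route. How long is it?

76 min — the shortest possible round trip.

There are 60 distinct closed tours to check (reversals are equivalent).
Base - stop 1 - stop 2 - stop 3 - stop 4 - stop 5 - Base: 27+16+7+22+10+28 = 110
Base - stop 1 - stop 2 - stop 3 - stop 5 - stop 4 - Base: 27+16+7+12+10+18 = 90
Base - stop 1 - stop 2 - stop 4 - stop 3 - stop 5 - Base: 27+16+15+22+12+28 = 120
Base - stop 1 - stop 2 - stop 4 - stop 5 - stop 3 - Base: 27+16+15+10+12+26 = 106
Base - stop 1 - stop 2 - stop 5 - stop 3 - stop 4 - Base: 27+16+5+12+22+18 = 100
Base - stop 1 - stop 2 - stop 5 - stop 4 - stop 3 - Base: 27+16+5+10+22+26 = 106
Base - stop 1 - stop 3 - stop 2 - stop 4 - stop 5 - Base: 27+9+7+15+10+28 = 96
Base - stop 1 - stop 3 - stop 2 - stop 5 - stop 4 - Base: 27+9+7+5+10+18 = 76
Base - stop 1 - stop 3 - stop 4 - stop 2 - stop 5 - Base: 27+9+22+15+5+28 = 106
Base - stop 1 - stop 3 - stop 4 - stop 5 - stop 2 - Base: 27+9+22+10+5+33 = 106
Base - stop 1 - stop 3 - stop 5 - stop 2 - stop 4 - Base: 27+9+12+5+15+18 = 86
Base - stop 1 - stop 3 - stop 5 - stop 4 - stop 2 - Base: 27+9+12+10+15+33 = 106
Base - stop 1 - stop 4 - stop 2 - stop 3 - stop 5 - Base: 27+31+15+7+12+28 = 120
Base - stop 1 - stop 4 - stop 2 - stop 5 - stop 3 - Base: 27+31+15+5+12+26 = 116
… (46 more)
The minimum is 76.
One optimal route: Base → stop 1 → stop 3 → stop 2 → stop 5 → stop 4 → Base (or its reverse).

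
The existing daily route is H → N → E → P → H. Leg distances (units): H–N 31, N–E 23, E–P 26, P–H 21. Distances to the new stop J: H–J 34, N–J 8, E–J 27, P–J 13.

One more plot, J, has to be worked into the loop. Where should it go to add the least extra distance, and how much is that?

Insertion cost between consecutive stops i–j is d(i,J) + d(J,j) − d(i,j):
  between H and N: 34 + 8 − 31 = 11
  between N and E: 8 + 27 − 23 = 12
  between E and P: 27 + 13 − 26 = 14
  between P and H: 13 + 34 − 21 = 26
Cheapest insertion is between H and N, adding 11.
New total = 101 + 11 = 112.

Adding 11 by placing J on the H–N leg.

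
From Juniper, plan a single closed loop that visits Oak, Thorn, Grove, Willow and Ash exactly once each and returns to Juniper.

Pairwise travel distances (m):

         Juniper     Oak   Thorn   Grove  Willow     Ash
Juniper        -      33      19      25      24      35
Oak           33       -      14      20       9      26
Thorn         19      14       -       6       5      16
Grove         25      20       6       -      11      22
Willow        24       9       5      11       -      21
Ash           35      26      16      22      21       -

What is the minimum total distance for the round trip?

Shortest round trip = 106 m.

With 5 stops there are 5!/2 = 60 distinct round trips (a route and its reverse cost the same).
Juniper → Oak → Thorn → Grove → Willow → Ash → Juniper: 33+14+6+11+21+35 = 120
Juniper → Oak → Thorn → Grove → Ash → Willow → Juniper: 33+14+6+22+21+24 = 120
Juniper → Oak → Thorn → Willow → Grove → Ash → Juniper: 33+14+5+11+22+35 = 120
Juniper → Oak → Thorn → Willow → Ash → Grove → Juniper: 33+14+5+21+22+25 = 120
Juniper → Oak → Thorn → Ash → Grove → Willow → Juniper: 33+14+16+22+11+24 = 120
Juniper → Oak → Thorn → Ash → Willow → Grove → Juniper: 33+14+16+21+11+25 = 120
Juniper → Oak → Grove → Thorn → Willow → Ash → Juniper: 33+20+6+5+21+35 = 120
Juniper → Oak → Grove → Thorn → Ash → Willow → Juniper: 33+20+6+16+21+24 = 120
Juniper → Oak → Grove → Willow → Thorn → Ash → Juniper: 33+20+11+5+16+35 = 120
Juniper → Oak → Grove → Willow → Ash → Thorn → Juniper: 33+20+11+21+16+19 = 120
Juniper → Oak → Grove → Ash → Thorn → Willow → Juniper: 33+20+22+16+5+24 = 120
Juniper → Oak → Grove → Ash → Willow → Thorn → Juniper: 33+20+22+21+5+19 = 120
Juniper → Oak → Willow → Thorn → Grove → Ash → Juniper: 33+9+5+6+22+35 = 110
Juniper → Oak → Willow → Thorn → Ash → Grove → Juniper: 33+9+5+16+22+25 = 110
… (46 more)
Juniper → Thorn → Grove → Willow → Oak → Ash → Juniper: 19+6+11+9+26+35 = 106  ← best
The minimum is 106.
One optimal route: Juniper → Thorn → Grove → Willow → Oak → Ash → Juniper (or its reverse).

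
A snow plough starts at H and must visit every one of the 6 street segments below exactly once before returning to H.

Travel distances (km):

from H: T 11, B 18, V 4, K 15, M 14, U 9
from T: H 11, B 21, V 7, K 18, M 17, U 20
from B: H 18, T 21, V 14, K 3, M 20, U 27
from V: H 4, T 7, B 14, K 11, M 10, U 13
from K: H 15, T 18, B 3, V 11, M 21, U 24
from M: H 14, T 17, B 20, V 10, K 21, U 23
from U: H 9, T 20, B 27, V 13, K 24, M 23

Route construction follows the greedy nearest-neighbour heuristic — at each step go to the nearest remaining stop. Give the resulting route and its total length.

H → [V:4 / U:9 / T:11 / M:14 / K:15 / B:18] → V (4)
V → [T:7 / M:10 / K:11 / U:13 / B:14] → T (7)
T → [M:17 / K:18 / U:20 / B:21] → M (17)
M → [B:20 / K:21 / U:23] → B (20)
B → [K:3 / U:27] → K (3)
K → [U:24] → U (24)
Return U→H: 9.
Total = 4 + 7 + 17 + 20 + 3 + 24 + 9 = 84.

Nearest-neighbour total = 84 km; route H → V → T → M → B → K → U → H.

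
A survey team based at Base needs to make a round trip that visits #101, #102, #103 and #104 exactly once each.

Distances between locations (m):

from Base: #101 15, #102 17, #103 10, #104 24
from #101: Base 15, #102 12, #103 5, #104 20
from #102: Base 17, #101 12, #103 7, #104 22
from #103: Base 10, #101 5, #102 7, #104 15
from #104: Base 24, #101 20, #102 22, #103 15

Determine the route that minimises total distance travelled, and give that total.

With 4 stops there are 4!/2 = 12 distinct round trips (a route and its reverse cost the same).
Base - #101 - #102 - #103 - #104 - Base: 15+12+7+15+24 = 73
Base - #101 - #102 - #104 - #103 - Base: 15+12+22+15+10 = 74
Base - #101 - #103 - #102 - #104 - Base: 15+5+7+22+24 = 73
Base - #101 - #103 - #104 - #102 - Base: 15+5+15+22+17 = 74
Base - #101 - #104 - #102 - #103 - Base: 15+20+22+7+10 = 74
Base - #101 - #104 - #103 - #102 - Base: 15+20+15+7+17 = 74
Base - #102 - #101 - #103 - #104 - Base: 17+12+5+15+24 = 73
Base - #102 - #101 - #104 - #103 - Base: 17+12+20+15+10 = 74
Base - #102 - #103 - #101 - #104 - Base: 17+7+5+20+24 = 73
Base - #102 - #104 - #101 - #103 - Base: 17+22+20+5+10 = 74
Base - #103 - #101 - #102 - #104 - Base: 10+5+12+22+24 = 73
Base - #103 - #102 - #101 - #104 - Base: 10+7+12+20+24 = 73
The minimum is 73.
One optimal route: Base → #101 → #102 → #103 → #104 → Base (or its reverse).

73 m — the shortest possible round trip.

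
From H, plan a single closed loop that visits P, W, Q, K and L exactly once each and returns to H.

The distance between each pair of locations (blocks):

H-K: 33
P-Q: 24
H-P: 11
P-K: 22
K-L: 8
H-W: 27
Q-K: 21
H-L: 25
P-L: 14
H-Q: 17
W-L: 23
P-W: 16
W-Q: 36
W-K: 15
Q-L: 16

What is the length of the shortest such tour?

With 5 stops there are 5!/2 = 60 distinct round trips (a route and its reverse cost the same).
H → P → W → Q → K → L → H: 11+16+36+21+8+25 = 117
H → P → W → Q → L → K → H: 11+16+36+16+8+33 = 120
H → P → W → K → Q → L → H: 11+16+15+21+16+25 = 104
H → P → W → K → L → Q → H: 11+16+15+8+16+17 = 83
H → P → W → L → Q → K → H: 11+16+23+16+21+33 = 120
H → P → W → L → K → Q → H: 11+16+23+8+21+17 = 96
H → P → Q → W → K → L → H: 11+24+36+15+8+25 = 119
H → P → Q → W → L → K → H: 11+24+36+23+8+33 = 135
H → P → Q → K → W → L → H: 11+24+21+15+23+25 = 119
H → P → Q → K → L → W → H: 11+24+21+8+23+27 = 114
H → P → Q → L → W → K → H: 11+24+16+23+15+33 = 122
H → P → Q → L → K → W → H: 11+24+16+8+15+27 = 101
H → P → K → W → Q → L → H: 11+22+15+36+16+25 = 125
H → P → K → W → L → Q → H: 11+22+15+23+16+17 = 104
… (46 more)
The minimum is 83.
One optimal route: H → P → W → K → L → Q → H (or its reverse).

Shortest round trip = 83 blocks.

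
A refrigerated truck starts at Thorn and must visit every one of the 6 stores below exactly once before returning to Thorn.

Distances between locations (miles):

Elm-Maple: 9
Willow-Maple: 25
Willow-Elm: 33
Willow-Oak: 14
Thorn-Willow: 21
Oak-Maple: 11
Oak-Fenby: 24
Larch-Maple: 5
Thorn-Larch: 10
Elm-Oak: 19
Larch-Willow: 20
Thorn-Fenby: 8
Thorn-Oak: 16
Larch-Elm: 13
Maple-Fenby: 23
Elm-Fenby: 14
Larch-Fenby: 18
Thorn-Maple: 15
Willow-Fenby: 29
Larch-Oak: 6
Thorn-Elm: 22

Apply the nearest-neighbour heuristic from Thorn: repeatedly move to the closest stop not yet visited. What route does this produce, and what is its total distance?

Nearest-neighbour total = 77 miles; route Thorn → Fenby → Elm → Maple → Larch → Oak → Willow → Thorn.

At Thorn the remaining stops are Fenby 8, Larch 10, Maple 15, Oak 16, Willow 21, Elm 22; go to Fenby.
At Fenby the remaining stops are Elm 14, Larch 18, Maple 23, Oak 24, Willow 29; go to Elm.
At Elm the remaining stops are Maple 9, Larch 13, Oak 19, Willow 33; go to Maple.
At Maple the remaining stops are Larch 5, Oak 11, Willow 25; go to Larch.
At Larch the remaining stops are Oak 6, Willow 20; go to Oak.
At Oak the remaining stops are Willow 14; go to Willow.
Return Willow→Thorn: 21.
Total = 8 + 14 + 9 + 5 + 6 + 14 + 21 = 77.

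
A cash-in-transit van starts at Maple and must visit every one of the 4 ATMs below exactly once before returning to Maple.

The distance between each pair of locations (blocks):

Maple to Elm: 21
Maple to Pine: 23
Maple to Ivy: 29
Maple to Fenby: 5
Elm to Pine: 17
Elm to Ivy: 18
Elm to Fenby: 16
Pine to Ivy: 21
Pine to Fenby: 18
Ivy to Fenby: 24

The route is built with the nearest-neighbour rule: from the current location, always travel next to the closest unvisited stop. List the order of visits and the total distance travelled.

Maple → [Fenby:5 / Elm:21 / Pine:23 / Ivy:29] → Fenby (5)
Fenby → [Elm:16 / Pine:18 / Ivy:24] → Elm (16)
Elm → [Pine:17 / Ivy:18] → Pine (17)
Pine → [Ivy:21] → Ivy (21)
Return Ivy→Maple: 29.
Total = 5 + 16 + 17 + 21 + 29 = 88.

Nearest-neighbour total = 88 blocks; route Maple → Fenby → Elm → Pine → Ivy → Maple.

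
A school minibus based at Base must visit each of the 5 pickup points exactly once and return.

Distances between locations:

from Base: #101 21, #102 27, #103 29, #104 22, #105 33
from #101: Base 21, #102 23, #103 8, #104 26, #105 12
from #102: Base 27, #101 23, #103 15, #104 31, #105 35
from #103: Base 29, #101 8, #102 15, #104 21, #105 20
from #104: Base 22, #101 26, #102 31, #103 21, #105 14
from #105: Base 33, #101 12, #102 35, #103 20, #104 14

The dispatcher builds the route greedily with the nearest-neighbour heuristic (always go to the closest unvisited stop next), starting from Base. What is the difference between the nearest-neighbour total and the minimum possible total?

From Base: #101=21, #104=22, #102=27, #103=29, #105=33 → choose #101 (21).
From #101: #103=8, #105=12, #102=23, #104=26 → choose #103 (8).
From #103: #102=15, #105=20, #104=21 → choose #102 (15).
From #102: #104=31, #105=35 → choose #104 (31).
From #104: #105=14 → choose #105 (14).
NN route Base → #101 → #103 → #102 → #104 → #105 → Base costs 122.
Optimal: Base → #102 → #103 → #101 → #105 → #104 → Base costs 98 (by enumerating all 60 distinct tours).
Excess = 122 − 98 = 24.

Excess over optimum: 24.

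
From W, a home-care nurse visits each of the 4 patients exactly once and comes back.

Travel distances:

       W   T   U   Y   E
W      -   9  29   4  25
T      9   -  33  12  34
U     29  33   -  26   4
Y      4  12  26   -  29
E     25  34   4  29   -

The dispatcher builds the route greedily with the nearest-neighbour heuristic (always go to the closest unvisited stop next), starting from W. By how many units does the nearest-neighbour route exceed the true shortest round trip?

Excess over optimum: 2.

W: Y=4, T=9, E=25, U=29 ⇒ Y
Y: T=12, U=26, E=29 ⇒ T
T: U=33, E=34 ⇒ U
U: E=4 ⇒ E
NN route W → Y → T → U → E → W costs 78.
Optimal: W → T → Y → U → E → W costs 76 (by enumerating all 12 distinct tours).
Excess = 78 − 76 = 2.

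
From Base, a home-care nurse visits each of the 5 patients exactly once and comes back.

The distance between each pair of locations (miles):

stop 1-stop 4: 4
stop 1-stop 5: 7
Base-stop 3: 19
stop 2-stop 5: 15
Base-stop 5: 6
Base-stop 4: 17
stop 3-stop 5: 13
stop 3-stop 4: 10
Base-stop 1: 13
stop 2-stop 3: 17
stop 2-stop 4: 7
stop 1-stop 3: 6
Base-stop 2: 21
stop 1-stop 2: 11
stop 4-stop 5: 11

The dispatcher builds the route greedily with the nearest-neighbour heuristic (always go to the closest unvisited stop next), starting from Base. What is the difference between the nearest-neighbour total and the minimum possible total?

From Base: stop 5=6, stop 1=13, stop 4=17, stop 3=19, stop 2=21 → choose stop 5 (6).
From stop 5: stop 1=7, stop 4=11, stop 3=13, stop 2=15 → choose stop 1 (7).
From stop 1: stop 4=4, stop 3=6, stop 2=11 → choose stop 4 (4).
From stop 4: stop 2=7, stop 3=10 → choose stop 2 (7).
From stop 2: stop 3=17 → choose stop 3 (17).
NN route Base → stop 5 → stop 1 → stop 4 → stop 2 → stop 3 → Base costs 60.
Optimal: Base → stop 1 → stop 3 → stop 4 → stop 2 → stop 5 → Base costs 57 (by enumerating all 60 distinct tours).
Excess = 60 − 57 = 3.

The nearest-neighbour route is 3 miles longer than optimal.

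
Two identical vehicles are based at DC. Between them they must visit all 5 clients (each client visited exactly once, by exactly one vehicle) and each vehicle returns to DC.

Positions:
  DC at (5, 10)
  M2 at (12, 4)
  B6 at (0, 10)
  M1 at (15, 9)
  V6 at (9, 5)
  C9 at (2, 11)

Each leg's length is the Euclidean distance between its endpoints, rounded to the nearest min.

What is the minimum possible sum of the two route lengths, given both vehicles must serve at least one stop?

Minimum combined distance: 35 min.

Check every non-empty split of the stops between the two vehicles; for each half take its own optimal tour:
  {M2} + {B6, M1, V6, C9}: 18 + 32 = 50
  {B6} + {M2, M1, V6, C9}: 10 + 31 = 41
  {M2, B6} + {M1, V6, C9}: 27 + 29 = 56
  {M1} + {M2, B6, V6, C9}: 20 + 27 = 47
  {M2, M1} + {B6, V6, C9}: 25 + 21 = 46
  {B6, M1} + {M2, V6, C9}: 30 + 24 = 54
  … (15 splits in total)
  {M2, M1, V6} + {B6, C9}: 25 + 10 = 35  ← best
Best: vehicle 1 DC → M1 → M2 → V6 → DC = 25; vehicle 2 DC → B6 → C9 → DC = 10; combined 35.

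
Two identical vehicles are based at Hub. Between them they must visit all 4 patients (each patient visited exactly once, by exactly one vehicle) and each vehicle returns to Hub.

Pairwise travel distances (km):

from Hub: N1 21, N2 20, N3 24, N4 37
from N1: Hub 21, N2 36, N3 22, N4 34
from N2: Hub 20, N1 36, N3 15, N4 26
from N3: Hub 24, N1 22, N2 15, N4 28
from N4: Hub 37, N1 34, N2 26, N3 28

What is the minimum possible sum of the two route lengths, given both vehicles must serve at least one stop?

140 km — the smallest possible combined total.

Check every non-empty split of the stops between the two vehicles; for each half take its own optimal tour:
  {N1} + {N2, N3, N4}: 42 + 98 = 140
  {N2} + {N1, N3, N4}: 40 + 107 = 147
  {N1, N2} + {N3, N4}: 77 + 89 = 166
  {N3} + {N1, N2, N4}: 48 + 101 = 149
  {N1, N3} + {N2, N4}: 67 + 83 = 150
  {N2, N3} + {N1, N4}: 59 + 92 = 151
  … (7 splits in total)
Best: vehicle 1 Hub → N1 → Hub = 42; vehicle 2 Hub → N2 → N4 → N3 → Hub = 98; combined 140.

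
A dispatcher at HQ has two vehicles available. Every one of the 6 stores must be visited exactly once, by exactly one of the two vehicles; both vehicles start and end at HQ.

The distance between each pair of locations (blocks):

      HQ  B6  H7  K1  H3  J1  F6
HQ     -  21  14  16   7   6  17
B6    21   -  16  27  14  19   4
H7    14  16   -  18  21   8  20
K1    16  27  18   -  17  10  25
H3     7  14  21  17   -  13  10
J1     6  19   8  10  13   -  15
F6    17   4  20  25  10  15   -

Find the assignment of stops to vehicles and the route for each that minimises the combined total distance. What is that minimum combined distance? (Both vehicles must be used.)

83 blocks — the smallest possible combined total.

There are 2^5 − 1 = 31 ways to divide the 6 stops into two non-empty groups. For each, the best each vehicle can do is its own shortest tour through its group:
  {B6} + {H7, K1, H3, J1, F6}: 42 + 71 = 113
  {H7} + {B6, K1, H3, J1, F6}: 28 + 64 = 92
  {B6, H7} + {K1, H3, J1, F6}: 51 + 58 = 109
  {K1} + {B6, H7, H3, J1, F6}: 32 + 51 = 83
  {B6, K1} + {H7, H3, J1, F6}: 64 + 51 = 115
  {H7, K1} + {B6, H3, J1, F6}: 48 + 46 = 94
  … (31 splits in total)
Best: vehicle 1 HQ → K1 → HQ = 32; vehicle 2 HQ → H3 → F6 → B6 → H7 → J1 → HQ = 51; combined 83.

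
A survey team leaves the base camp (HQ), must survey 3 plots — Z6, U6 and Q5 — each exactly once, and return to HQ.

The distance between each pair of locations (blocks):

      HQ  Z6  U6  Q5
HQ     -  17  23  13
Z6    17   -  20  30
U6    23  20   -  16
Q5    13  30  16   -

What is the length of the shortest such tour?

With 3 stops there are 3!/2 = 3 distinct round trips (a route and its reverse cost the same).
HQ → Z6 → U6 → Q5 → HQ: 17+20+16+13 = 66
HQ → Z6 → Q5 → U6 → HQ: 17+30+16+23 = 86
HQ → U6 → Z6 → Q5 → HQ: 23+20+30+13 = 86
The minimum is 66.
One optimal route: HQ → Z6 → U6 → Q5 → HQ (or its reverse).

Shortest round trip = 66 blocks.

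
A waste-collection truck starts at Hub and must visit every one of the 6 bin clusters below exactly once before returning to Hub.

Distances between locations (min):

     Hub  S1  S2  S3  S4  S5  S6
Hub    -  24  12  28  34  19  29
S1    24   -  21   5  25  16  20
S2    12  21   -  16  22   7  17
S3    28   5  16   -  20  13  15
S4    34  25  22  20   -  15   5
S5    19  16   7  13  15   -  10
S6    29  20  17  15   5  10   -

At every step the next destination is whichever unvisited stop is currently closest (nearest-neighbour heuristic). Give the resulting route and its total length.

From Hub: distances to unvisited — S2=12, S5=19, S1=24, S3=28, S6=29, S4=34. Nearest is S2 (12).
From S2: distances to unvisited — S5=7, S3=16, S6=17, S1=21, S4=22. Nearest is S5 (7).
From S5: distances to unvisited — S6=10, S3=13, S4=15, S1=16. Nearest is S6 (10).
From S6: distances to unvisited — S4=5, S3=15, S1=20. Nearest is S4 (5).
From S4: distances to unvisited — S3=20, S1=25. Nearest is S3 (20).
From S3: distances to unvisited — S1=5. Nearest is S1 (5).
Return S1→Hub: 24.
Total = 12 + 7 + 10 + 5 + 20 + 5 + 24 = 83.

83 min along Hub → S2 → S5 → S6 → S4 → S3 → S1 → Hub.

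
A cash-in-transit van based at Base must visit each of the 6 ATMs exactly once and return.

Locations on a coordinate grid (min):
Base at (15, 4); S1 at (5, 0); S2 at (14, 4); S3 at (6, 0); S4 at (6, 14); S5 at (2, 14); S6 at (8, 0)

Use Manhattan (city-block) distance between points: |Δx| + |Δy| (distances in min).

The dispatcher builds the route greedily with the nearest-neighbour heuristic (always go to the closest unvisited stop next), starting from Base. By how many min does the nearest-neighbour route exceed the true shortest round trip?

From Base: S2=1, S6=11, S3=13, S1=14, S4=19, S5=23 → choose S2 (1).
From S2: S6=10, S3=12, S1=13, S4=18, S5=22 → choose S6 (10).
From S6: S3=2, S1=3, S4=16, S5=20 → choose S3 (2).
From S3: S1=1, S4=14, S5=18 → choose S1 (1).
From S1: S4=15, S5=17 → choose S4 (15).
From S4: S5=4 → choose S5 (4).
NN route Base → S2 → S6 → S3 → S1 → S4 → S5 → Base costs 56.
Optimal: Base → S2 → S4 → S5 → S1 → S3 → S6 → Base costs 54 (by enumerating all 360 distinct tours).
Excess = 56 − 54 = 2.

The nearest-neighbour route is 2 min longer than optimal.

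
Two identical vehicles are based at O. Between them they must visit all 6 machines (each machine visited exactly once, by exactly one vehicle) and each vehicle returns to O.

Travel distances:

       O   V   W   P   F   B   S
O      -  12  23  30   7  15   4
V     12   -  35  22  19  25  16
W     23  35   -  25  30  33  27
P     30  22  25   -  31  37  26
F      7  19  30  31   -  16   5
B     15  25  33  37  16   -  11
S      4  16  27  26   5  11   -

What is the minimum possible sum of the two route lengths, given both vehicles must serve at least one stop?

120 — the smallest possible combined total.

Check every non-empty split of the stops between the two vehicles; for each half take its own optimal tour:
  {V} + {W, P, F, B, S}: 24 + 108 = 132
  {W} + {V, P, F, B, S}: 46 + 94 = 140
  {V, W} + {P, F, B, S}: 70 + 90 = 160
  {P} + {V, W, F, B, S}: 60 + 103 = 163
  {V, P} + {W, F, B, S}: 64 + 79 = 143
  {W, P} + {V, F, B, S}: 78 + 60 = 138
  … (31 splits in total)
  {V, W, P} + {F, B, S}: 82 + 38 = 120  ← best
Best: vehicle 1 O → V → P → W → O = 82; vehicle 2 O → F → B → S → O = 38; combined 120.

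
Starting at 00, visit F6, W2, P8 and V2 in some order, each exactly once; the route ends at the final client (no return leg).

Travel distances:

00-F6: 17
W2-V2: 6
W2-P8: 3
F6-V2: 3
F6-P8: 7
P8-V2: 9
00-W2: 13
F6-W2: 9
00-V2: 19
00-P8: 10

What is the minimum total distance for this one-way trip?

22 — the minimum one-way total.

There are 4! = 24 possible orderings.
00→F6→W2→P8→V2: 17+9+3+9 = 38
00→F6→W2→V2→P8: 17+9+6+9 = 41
00→F6→P8→W2→V2: 17+7+3+6 = 33
00→F6→P8→V2→W2: 17+7+9+6 = 39
00→F6→V2→W2→P8: 17+3+6+3 = 29
00→F6→V2→P8→W2: 17+3+9+3 = 32
00→W2→F6→P8→V2: 13+9+7+9 = 38
00→W2→F6→V2→P8: 13+9+3+9 = 34
00→W2→P8→F6→V2: 13+3+7+3 = 26
00→W2→P8→V2→F6: 13+3+9+3 = 28
00→W2→V2→F6→P8: 13+6+3+7 = 29
00→W2→V2→P8→F6: 13+6+9+7 = 35
00→P8→F6→W2→V2: 10+7+9+6 = 32
00→P8→F6→V2→W2: 10+7+3+6 = 26
… (10 more)
00→P8→W2→V2→F6: 10+3+6+3 = 22  ← best
The minimum is 22.
One shortest path: 00 → P8 → W2 → V2 → F6.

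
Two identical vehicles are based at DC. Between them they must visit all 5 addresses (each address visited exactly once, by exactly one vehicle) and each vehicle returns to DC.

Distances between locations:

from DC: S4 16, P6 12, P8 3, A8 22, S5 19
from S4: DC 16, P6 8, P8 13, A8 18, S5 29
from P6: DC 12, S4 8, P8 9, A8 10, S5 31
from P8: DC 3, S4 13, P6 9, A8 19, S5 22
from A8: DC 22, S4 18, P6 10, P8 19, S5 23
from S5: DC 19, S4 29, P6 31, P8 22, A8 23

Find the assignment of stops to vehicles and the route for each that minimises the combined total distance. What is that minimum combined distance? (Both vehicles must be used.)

Minimum combined distance: 82.

There are 2^4 − 1 = 15 ways to divide the 5 stops into two non-empty groups. For each, the best each vehicle can do is its own shortest tour through its group:
  {S4} + {P6, P8, A8, S5}: 32 + 64 = 96
  {P6} + {S4, P8, A8, S5}: 24 + 76 = 100
  {S4, P6} + {P8, A8, S5}: 36 + 64 = 100
  {P8} + {S4, P6, A8, S5}: 6 + 76 = 82
  {S4, P8} + {P6, A8, S5}: 32 + 64 = 96
  {P6, P8} + {S4, A8, S5}: 24 + 76 = 100
  … (15 splits in total)
Best: vehicle 1 DC → P8 → DC = 6; vehicle 2 DC → S4 → P6 → A8 → S5 → DC = 76; combined 82.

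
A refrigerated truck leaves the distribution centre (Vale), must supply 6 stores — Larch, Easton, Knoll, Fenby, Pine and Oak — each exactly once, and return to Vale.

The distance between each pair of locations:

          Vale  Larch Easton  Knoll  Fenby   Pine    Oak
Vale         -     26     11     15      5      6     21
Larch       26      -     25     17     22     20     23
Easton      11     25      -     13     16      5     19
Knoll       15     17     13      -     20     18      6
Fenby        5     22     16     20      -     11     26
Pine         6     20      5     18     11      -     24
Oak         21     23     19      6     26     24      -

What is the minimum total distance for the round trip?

There are 360 distinct closed tours to check (reversals are equivalent).
Vale → Larch → Easton → Knoll → Fenby → Pine → Oak → Vale: 26+25+13+20+11+24+21 = 140
Vale → Larch → Easton → Knoll → Fenby → Oak → Pine → Vale: 26+25+13+20+26+24+6 = 140
Vale → Larch → Easton → Knoll → Pine → Fenby → Oak → Vale: 26+25+13+18+11+26+21 = 140
Vale → Larch → Easton → Knoll → Pine → Oak → Fenby → Vale: 26+25+13+18+24+26+5 = 137
Vale → Larch → Easton → Knoll → Oak → Fenby → Pine → Vale: 26+25+13+6+26+11+6 = 113
Vale → Larch → Easton → Knoll → Oak → Pine → Fenby → Vale: 26+25+13+6+24+11+5 = 110
Vale → Larch → Easton → Fenby → Knoll → Pine → Oak → Vale: 26+25+16+20+18+24+21 = 150
Vale → Larch → Easton → Fenby → Knoll → Oak → Pine → Vale: 26+25+16+20+6+24+6 = 123
… (352 more)
Vale → Fenby → Larch → Knoll → Oak → Easton → Pine → Vale: 5+22+17+6+19+5+6 = 80  ← best
The minimum is 80.
One optimal route: Vale → Fenby → Larch → Knoll → Oak → Easton → Pine → Vale (or its reverse).

Minimum total distance: 80.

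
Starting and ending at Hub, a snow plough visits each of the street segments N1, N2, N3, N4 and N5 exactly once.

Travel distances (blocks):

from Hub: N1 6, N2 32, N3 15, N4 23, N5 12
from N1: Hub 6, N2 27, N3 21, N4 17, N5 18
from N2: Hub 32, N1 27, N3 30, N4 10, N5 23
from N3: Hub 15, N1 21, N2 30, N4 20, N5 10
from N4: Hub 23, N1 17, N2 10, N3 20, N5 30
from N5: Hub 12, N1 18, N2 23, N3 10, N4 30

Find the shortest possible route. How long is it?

81 blocks — the shortest possible round trip.

There are 60 distinct closed tours to check (reversals are equivalent).
Hub-N1-N2-N3-N4-N5-Hub: 6+27+30+20+30+12 = 125
Hub-N1-N2-N3-N5-N4-Hub: 6+27+30+10+30+23 = 126
Hub-N1-N2-N4-N3-N5-Hub: 6+27+10+20+10+12 = 85
Hub-N1-N2-N4-N5-N3-Hub: 6+27+10+30+10+15 = 98
Hub-N1-N2-N5-N3-N4-Hub: 6+27+23+10+20+23 = 109
Hub-N1-N2-N5-N4-N3-Hub: 6+27+23+30+20+15 = 121
Hub-N1-N3-N2-N4-N5-Hub: 6+21+30+10+30+12 = 109
Hub-N1-N3-N2-N5-N4-Hub: 6+21+30+23+30+23 = 133
Hub-N1-N3-N4-N2-N5-Hub: 6+21+20+10+23+12 = 92
Hub-N1-N3-N4-N5-N2-Hub: 6+21+20+30+23+32 = 132
Hub-N1-N3-N5-N2-N4-Hub: 6+21+10+23+10+23 = 93
Hub-N1-N3-N5-N4-N2-Hub: 6+21+10+30+10+32 = 109
Hub-N1-N4-N2-N3-N5-Hub: 6+17+10+30+10+12 = 85
Hub-N1-N4-N2-N5-N3-Hub: 6+17+10+23+10+15 = 81
… (46 more)
The minimum is 81.
One optimal route: Hub → N1 → N4 → N2 → N5 → N3 → Hub (or its reverse).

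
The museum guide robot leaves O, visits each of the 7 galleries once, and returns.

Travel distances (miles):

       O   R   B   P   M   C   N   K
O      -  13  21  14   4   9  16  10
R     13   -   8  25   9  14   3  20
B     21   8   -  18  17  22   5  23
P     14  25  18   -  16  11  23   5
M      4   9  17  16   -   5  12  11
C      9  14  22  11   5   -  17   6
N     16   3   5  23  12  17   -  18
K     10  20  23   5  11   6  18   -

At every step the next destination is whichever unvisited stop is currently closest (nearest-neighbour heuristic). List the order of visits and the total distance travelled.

Nearest-neighbour total = 59 miles; route O → M → C → K → P → B → N → R → O.

At O the remaining stops are M 4, C 9, K 10, R 13, P 14, N 16, B 21; go to M.
At M the remaining stops are C 5, R 9, K 11, N 12, P 16, B 17; go to C.
At C the remaining stops are K 6, P 11, R 14, N 17, B 22; go to K.
At K the remaining stops are P 5, N 18, R 20, B 23; go to P.
At P the remaining stops are B 18, N 23, R 25; go to B.
At B the remaining stops are N 5, R 8; go to N.
At N the remaining stops are R 3; go to R.
Return R→O: 13.
Total = 4 + 5 + 6 + 5 + 18 + 5 + 3 + 13 = 59.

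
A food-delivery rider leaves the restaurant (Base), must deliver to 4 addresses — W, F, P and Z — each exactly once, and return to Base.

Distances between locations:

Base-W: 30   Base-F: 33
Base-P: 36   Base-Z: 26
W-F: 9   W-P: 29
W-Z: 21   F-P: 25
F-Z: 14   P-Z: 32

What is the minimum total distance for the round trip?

Shortest round trip = 114.

Base-W-F-P-Z-Base: 30+9+25+32+26 = 122
Base-W-F-Z-P-Base: 30+9+14+32+36 = 121
Base-W-P-F-Z-Base: 30+29+25+14+26 = 124
Base-W-P-Z-F-Base: 30+29+32+14+33 = 138
Base-W-Z-F-P-Base: 30+21+14+25+36 = 126
Base-W-Z-P-F-Base: 30+21+32+25+33 = 141
Base-F-W-P-Z-Base: 33+9+29+32+26 = 129
Base-F-W-Z-P-Base: 33+9+21+32+36 = 131
Base-F-P-W-Z-Base: 33+25+29+21+26 = 134
Base-F-Z-W-P-Base: 33+14+21+29+36 = 133
Base-P-W-F-Z-Base: 36+29+9+14+26 = 114
Base-P-F-W-Z-Base: 36+25+9+21+26 = 117
The minimum is 114.
One optimal route: Base → P → W → F → Z → Base (or its reverse).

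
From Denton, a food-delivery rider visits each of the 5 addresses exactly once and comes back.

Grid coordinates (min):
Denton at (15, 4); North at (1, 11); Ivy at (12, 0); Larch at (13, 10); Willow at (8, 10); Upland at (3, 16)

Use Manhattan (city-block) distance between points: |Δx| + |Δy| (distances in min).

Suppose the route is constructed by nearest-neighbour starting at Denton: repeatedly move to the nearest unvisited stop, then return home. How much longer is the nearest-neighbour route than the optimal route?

2 min longer than the optimal tour.

From Denton: Ivy=7, Larch=8, Willow=13, North=21, Upland=24 → choose Ivy (7).
From Ivy: Larch=11, Willow=14, North=22, Upland=25 → choose Larch (11).
From Larch: Willow=5, North=13, Upland=16 → choose Willow (5).
From Willow: North=8, Upland=11 → choose North (8).
From North: Upland=7 → choose Upland (7).
NN route Denton → Ivy → Larch → Willow → North → Upland → Denton costs 62.
Optimal: Denton → Ivy → North → Upland → Willow → Larch → Denton costs 60 (by enumerating all 60 distinct tours).
Excess = 62 − 60 = 2.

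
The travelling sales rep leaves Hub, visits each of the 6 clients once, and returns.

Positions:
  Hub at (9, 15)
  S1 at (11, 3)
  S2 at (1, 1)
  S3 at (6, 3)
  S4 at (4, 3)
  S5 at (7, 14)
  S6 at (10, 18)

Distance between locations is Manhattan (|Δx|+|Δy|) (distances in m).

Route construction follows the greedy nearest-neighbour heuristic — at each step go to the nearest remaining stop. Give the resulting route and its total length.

60 m along Hub → S5 → S6 → S1 → S3 → S4 → S2 → Hub.

From Hub: distances to unvisited — S5=3, S6=4, S1=14, S3=15, S4=17, S2=22. Nearest is S5 (3).
From S5: distances to unvisited — S6=7, S3=12, S4=14, S1=15, S2=19. Nearest is S6 (7).
From S6: distances to unvisited — S1=16, S3=19, S4=21, S2=26. Nearest is S1 (16).
From S1: distances to unvisited — S3=5, S4=7, S2=12. Nearest is S3 (5).
From S3: distances to unvisited — S4=2, S2=7. Nearest is S4 (2).
From S4: distances to unvisited — S2=5. Nearest is S2 (5).
Return S2→Hub: 22.
Total = 3 + 7 + 16 + 5 + 2 + 5 + 22 = 60.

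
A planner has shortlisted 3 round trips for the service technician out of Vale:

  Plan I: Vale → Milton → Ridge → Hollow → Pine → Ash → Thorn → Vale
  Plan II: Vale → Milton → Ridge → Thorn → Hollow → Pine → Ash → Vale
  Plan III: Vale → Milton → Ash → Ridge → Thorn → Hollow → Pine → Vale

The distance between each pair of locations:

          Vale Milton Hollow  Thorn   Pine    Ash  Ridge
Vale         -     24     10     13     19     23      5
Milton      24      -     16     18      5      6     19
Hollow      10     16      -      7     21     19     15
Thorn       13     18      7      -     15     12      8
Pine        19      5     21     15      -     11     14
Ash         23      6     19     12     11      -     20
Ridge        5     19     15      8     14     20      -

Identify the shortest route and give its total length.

105 — Plan III is the shortest.

Plan I: 24 + 19 + 15 + 21 + 11 + 12 + 13 = 115
Plan II: 24 + 19 + 8 + 7 + 21 + 11 + 23 = 113
Plan III: 24 + 6 + 20 + 8 + 7 + 21 + 19 = 105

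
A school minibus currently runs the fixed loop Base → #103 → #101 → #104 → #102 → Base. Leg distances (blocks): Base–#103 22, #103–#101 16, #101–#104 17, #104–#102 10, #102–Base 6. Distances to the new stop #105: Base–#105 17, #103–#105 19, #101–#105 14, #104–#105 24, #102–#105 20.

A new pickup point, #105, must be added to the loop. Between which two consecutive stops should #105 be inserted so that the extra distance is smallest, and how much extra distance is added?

Insertion cost between consecutive stops i–j is d(i,#105) + d(#105,j) − d(i,j):
  between Base and #103: 17 + 19 − 22 = 14
  between #103 and #101: 19 + 14 − 16 = 17
  between #101 and #104: 14 + 24 − 17 = 21
  between #104 and #102: 24 + 20 − 10 = 34
  between #102 and Base: 20 + 17 − 6 = 31
Cheapest insertion is between Base and #103, adding 14.
New total = 71 + 14 = 85.

Minimum extra distance: 14 blocks, inserting #105 between Base and #103.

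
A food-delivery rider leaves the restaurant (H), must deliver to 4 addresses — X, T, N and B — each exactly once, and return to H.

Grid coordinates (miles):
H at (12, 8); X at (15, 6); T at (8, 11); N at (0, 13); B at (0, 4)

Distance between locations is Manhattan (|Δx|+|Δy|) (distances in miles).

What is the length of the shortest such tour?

There are 12 distinct closed tours to check (reversals are equivalent).
H-X-T-N-B-H: 5+12+10+9+16 = 52
H-X-T-B-N-H: 5+12+15+9+17 = 58
H-X-N-T-B-H: 5+22+10+15+16 = 68
H-X-N-B-T-H: 5+22+9+15+7 = 58
H-X-B-T-N-H: 5+17+15+10+17 = 64
H-X-B-N-T-H: 5+17+9+10+7 = 48
H-T-X-N-B-H: 7+12+22+9+16 = 66
H-T-X-B-N-H: 7+12+17+9+17 = 62
H-T-N-X-B-H: 7+10+22+17+16 = 72
H-T-B-X-N-H: 7+15+17+22+17 = 78
H-N-X-T-B-H: 17+22+12+15+16 = 82
H-N-T-X-B-H: 17+10+12+17+16 = 72
The minimum is 48.
One optimal route: H → X → B → N → T → H (or its reverse).

48 miles — the shortest possible round trip.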